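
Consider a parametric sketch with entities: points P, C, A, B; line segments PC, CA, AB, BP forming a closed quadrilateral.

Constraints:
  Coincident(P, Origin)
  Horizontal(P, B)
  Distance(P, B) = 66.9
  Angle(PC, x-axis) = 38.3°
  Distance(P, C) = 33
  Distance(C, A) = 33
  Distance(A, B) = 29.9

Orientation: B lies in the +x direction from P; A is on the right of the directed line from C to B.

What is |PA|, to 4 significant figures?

39.97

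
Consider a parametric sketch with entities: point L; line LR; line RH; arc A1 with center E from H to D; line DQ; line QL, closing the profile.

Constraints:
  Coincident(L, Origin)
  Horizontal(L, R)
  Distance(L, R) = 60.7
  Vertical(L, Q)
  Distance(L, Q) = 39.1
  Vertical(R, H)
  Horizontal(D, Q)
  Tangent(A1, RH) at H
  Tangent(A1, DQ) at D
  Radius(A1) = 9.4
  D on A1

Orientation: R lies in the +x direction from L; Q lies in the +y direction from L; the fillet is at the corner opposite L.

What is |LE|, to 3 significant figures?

59.3

L is at the origin; LR is horizontal with |LR| = 60.7 and R on the +x side, so R = (60.7, 0.00). LQ is vertical with |LQ| = 39.1 and Q on the +y side, so Q = (0.00, 39.1). The virtual corner opposite L is at (60.7, 39.1). The tangent condition forces EH to be normal to RH and tangency of A1 to DQ means the radius ED is perpendicular to DQ, with radius 9.4, so the center E sits 9.4 in from both sides at E = (51.3, 29.7). Then |LE| = |E − L| = 59.3.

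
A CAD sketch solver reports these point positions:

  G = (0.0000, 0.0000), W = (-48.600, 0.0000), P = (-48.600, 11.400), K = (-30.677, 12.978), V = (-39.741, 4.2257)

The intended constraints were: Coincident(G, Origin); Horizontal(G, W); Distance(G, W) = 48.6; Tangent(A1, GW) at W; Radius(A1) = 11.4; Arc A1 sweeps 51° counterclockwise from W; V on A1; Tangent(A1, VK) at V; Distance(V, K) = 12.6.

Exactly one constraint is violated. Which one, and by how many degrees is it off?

Tangent(A1, VK) at V — off by 7.00°.

G = (0.00, 0.00) ✓; G.y = 0.00, W.y = 0.00 ✓; |GW| = 48.60 ✓; ∠(PW, WG) = 90.00° ✓; |PW| = 11.40 ✓; bearing(P→V) − bearing(P→W) = 51.00° ✓; |PV| = 11.40 ✓; ∠(PV, VK) = 97.00° ✗; |VK| = 12.60 ✓.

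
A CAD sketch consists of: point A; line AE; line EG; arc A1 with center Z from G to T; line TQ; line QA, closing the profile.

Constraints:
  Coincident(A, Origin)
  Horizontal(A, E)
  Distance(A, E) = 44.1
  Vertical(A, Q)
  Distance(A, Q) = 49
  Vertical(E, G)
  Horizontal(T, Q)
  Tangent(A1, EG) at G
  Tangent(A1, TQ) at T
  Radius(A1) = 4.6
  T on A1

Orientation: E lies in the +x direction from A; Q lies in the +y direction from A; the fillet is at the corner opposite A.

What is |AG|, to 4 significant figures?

62.58

A is at the origin; A and E share the same y with |AE| = 44.1 and E on the +x side, so E = (44.10, 0.000). AQ is vertical with |AQ| = 49.0 and Q on the +y side, so Q = (0.000, 49.00). The virtual corner opposite A is at (44.10, 49.00). Tangency of A1 to EG means the radius ZG is perpendicular to EG and A1 meets TQ tangentially, so ZT is at right angles to TQ, with radius 4.6, so the center Z sits 4.6 in from both sides at Z = (39.50, 44.40). That places the tangent points at G = (44.10, 44.40) on EG and T = (39.50, 49.00) on TQ. Then |AG| = |G − A| = 62.58.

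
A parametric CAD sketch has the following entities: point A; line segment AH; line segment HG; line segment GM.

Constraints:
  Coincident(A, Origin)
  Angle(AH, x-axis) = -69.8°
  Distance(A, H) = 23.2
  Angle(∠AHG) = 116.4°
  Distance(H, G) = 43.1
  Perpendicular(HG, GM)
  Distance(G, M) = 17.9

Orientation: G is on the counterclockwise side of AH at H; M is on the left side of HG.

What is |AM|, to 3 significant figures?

53.5

A is at the origin; AH runs at -69.8° with length 23.2, so H = 23.2·(cos -69.8°, sin -69.8°) = (8.01, -21.8). ∠AHG = 116.4°, so HG runs at -69.8° + (180° − 116.4°) = -6.20° from the x-axis; with |HG| = 43.1, G = H + 43.1·(cos -6.20°, sin -6.20°) = (50.9, -26.4). HG ⟂ GM; with |GM| = 17.9 on the left of HG, M = G + 17.9·(0.108, 0.994) = (52.8, -8.63). Then |AM| = |M − A| = 53.5.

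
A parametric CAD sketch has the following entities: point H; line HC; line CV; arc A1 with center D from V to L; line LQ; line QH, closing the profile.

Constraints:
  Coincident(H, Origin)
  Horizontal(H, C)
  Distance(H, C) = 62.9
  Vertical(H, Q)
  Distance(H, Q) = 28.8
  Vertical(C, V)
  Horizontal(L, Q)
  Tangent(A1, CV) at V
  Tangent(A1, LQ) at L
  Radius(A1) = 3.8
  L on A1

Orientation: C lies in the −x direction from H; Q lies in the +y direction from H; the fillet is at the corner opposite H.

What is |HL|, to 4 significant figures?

65.74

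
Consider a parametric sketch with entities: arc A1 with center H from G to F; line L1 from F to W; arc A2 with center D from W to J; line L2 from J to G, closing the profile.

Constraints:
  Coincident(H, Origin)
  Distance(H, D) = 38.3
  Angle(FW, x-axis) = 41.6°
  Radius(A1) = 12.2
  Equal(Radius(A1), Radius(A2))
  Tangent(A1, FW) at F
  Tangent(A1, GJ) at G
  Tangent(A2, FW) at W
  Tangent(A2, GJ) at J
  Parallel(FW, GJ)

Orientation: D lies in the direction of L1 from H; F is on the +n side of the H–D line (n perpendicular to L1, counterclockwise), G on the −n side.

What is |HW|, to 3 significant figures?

40.2

The slot axis is L1's direction at 41.6°, so u = (cos 41.6°, sin 41.6°) = (0.748, 0.664) and n = (−sin 41.6°, cos 41.6°) = (-0.664, 0.748). H is at the origin and D lies 38.3 along u from H, so D = 38.3·u = (28.6, 25.4). Tangency of A1 to both parallel lines with radius 12.2 puts F and G at H ± 12.2·n: F = (-8.10, 9.12), G = (8.10, -9.12). Equal radii place W and J the same way about D: W = D + 12.2·n = (20.5, 34.6), J = D − 12.2·n = (36.7, 16.3). Then |HW| = |W − H| = 40.2.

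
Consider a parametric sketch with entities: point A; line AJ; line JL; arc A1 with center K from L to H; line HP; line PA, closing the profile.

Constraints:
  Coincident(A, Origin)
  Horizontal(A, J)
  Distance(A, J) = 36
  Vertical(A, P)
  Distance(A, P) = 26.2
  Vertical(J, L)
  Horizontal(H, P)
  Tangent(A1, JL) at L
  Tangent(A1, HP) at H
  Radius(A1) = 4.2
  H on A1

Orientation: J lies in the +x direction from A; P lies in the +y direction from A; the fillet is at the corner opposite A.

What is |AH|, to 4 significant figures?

41.20

A is at the origin; AJ is horizontal with |AJ| = 36.0 and J on the +x side, so J = (36.00, 0.000). AP is vertical with |AP| = 26.2 and P on the +y side, so P = (0.000, 26.20). The virtual corner opposite A is at (36.00, 26.20). A1 meets JL tangentially, so KL is at right angles to JL and A1 meets HP tangentially, so KH is at right angles to HP, with radius 4.2, so the center K sits 4.2 in from both sides at K = (31.80, 22.00). That places the tangent points at L = (36.00, 22.00) on JL and H = (31.80, 26.20) on HP. Then |AH| = |H − A| = 41.20.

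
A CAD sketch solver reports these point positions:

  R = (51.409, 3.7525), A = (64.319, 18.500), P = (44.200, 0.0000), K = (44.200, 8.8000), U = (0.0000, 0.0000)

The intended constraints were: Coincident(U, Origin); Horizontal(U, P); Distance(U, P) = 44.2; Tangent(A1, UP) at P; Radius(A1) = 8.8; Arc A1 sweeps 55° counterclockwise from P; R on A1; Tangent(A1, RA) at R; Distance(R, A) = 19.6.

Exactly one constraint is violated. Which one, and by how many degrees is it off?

Tangent(A1, RA) at R — off by 6.20°.

U = (0.00, 0.00) ✓; U.y = 0.00, P.y = 0.00 ✓; |UP| = 44.20 ✓; ∠(KP, PU) = 90.00° ✓; |KP| = 8.800 ✓; bearing(K→R) − bearing(K→P) = 55.00° ✓; |KR| = 8.800 ✓; ∠(KR, RA) = 96.20° ✗; |RA| = 19.60 ✓.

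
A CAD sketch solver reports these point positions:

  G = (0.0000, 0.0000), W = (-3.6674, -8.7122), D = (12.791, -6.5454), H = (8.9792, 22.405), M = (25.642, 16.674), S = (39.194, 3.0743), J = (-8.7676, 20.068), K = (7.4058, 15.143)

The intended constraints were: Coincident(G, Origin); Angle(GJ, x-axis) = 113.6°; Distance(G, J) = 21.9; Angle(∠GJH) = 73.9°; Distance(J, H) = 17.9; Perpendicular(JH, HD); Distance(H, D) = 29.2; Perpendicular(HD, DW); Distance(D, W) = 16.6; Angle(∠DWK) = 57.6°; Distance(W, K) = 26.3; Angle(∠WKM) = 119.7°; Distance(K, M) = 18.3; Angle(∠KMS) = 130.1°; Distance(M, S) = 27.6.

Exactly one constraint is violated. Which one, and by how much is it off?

Distance(M, S) = 27.6 — off by 8.40.

G = (0.00, 0.00) ✓; GJ at 113.6° ✓; |GJ| = 21.90 ✓; ∠GJH = 73.90° ✓; |JH| = 17.90 ✓; ∠(JH, HD) = 90.00° ✓; |HD| = 29.20 ✓; ∠(HD, DW) = 90.00° ✓; |DW| = 16.60 ✓; ∠DWK = 57.60° ✓; |WK| = 26.30 ✓; ∠WKM = 119.7° ✓; |KM| = 18.30 ✓; ∠KMS = 130.1° ✓; |MS| = 19.20 ✗.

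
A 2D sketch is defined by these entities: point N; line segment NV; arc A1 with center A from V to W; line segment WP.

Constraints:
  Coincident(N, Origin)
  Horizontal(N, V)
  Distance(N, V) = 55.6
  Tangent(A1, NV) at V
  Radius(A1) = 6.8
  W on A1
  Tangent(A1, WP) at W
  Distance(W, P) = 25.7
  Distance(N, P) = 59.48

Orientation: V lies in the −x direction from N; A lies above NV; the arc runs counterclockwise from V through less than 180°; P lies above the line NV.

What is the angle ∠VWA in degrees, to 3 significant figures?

44.0°

Checks: |AW| = 6.800 ✓; ∠(AW, WP) = 90.00° ✓; |WP| = 25.70 ✓; |NP| = 59.48 ✓.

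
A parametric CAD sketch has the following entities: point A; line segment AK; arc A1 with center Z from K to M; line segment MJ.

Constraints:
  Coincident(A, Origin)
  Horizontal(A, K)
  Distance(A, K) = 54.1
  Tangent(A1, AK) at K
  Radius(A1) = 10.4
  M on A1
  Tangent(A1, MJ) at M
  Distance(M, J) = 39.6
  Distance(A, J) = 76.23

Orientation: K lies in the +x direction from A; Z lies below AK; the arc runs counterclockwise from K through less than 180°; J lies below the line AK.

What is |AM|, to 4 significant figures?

46.25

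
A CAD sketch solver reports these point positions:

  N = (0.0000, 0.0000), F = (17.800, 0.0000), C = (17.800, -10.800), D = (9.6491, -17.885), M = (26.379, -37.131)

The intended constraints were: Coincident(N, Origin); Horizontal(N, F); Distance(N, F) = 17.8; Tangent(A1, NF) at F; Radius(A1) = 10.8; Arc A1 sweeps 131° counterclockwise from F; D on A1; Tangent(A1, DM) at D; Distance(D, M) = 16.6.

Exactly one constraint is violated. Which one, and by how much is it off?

Distance(D, M) = 16.6 — off by 8.90.

N = (0.00, 0.00) ✓; N.y = 0.00, F.y = 0.00 ✓; |NF| = 17.80 ✓; ∠(CF, FN) = 90.00° ✓; |CF| = 10.80 ✓; bearing(C→D) − bearing(C→F) = 131.0° ✓; |CD| = 10.80 ✓; ∠(CD, DM) = 90.00° ✓; |DM| = 25.50 ✗.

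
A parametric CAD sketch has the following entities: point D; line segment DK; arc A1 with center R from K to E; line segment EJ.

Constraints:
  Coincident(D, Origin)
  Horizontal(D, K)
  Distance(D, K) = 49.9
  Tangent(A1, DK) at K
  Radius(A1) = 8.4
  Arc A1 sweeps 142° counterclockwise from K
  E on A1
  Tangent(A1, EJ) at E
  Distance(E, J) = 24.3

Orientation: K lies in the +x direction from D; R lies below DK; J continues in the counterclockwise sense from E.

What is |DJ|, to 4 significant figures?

70.56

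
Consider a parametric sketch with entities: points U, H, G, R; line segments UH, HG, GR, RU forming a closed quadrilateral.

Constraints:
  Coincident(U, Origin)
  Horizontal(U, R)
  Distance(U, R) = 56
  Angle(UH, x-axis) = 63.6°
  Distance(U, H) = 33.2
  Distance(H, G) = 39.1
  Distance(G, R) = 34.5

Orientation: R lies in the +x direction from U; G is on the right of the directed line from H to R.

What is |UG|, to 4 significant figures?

24.15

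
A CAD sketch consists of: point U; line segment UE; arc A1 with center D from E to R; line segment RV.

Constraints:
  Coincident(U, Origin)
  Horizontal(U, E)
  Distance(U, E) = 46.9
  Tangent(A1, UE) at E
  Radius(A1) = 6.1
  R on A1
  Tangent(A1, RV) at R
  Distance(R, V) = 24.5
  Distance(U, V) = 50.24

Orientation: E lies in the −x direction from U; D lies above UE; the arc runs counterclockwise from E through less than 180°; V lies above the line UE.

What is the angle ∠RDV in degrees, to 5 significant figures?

76.019°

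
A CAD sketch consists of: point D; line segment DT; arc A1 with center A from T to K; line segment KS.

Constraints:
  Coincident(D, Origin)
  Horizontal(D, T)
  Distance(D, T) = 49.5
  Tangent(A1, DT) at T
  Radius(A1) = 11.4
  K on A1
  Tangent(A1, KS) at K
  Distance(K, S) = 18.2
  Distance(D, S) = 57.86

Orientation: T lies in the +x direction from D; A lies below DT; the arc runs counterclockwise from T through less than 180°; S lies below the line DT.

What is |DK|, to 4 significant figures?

42.72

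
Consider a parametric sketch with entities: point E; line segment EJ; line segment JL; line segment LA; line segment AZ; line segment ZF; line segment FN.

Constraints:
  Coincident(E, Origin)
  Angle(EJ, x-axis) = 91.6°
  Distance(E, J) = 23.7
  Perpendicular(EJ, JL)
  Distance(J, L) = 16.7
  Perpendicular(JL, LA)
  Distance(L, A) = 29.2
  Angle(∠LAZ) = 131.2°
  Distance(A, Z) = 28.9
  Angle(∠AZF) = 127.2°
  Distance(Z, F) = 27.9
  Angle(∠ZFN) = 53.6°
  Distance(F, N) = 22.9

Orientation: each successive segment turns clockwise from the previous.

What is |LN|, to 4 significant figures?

42.11

E is at the origin; EJ runs at 91.6° with length 23.7, so J = (-0.6617, 23.69). EJ is perpendicular to JL, so JL runs at 1.600°; with |JL| = 16.7, L = (16.03, 24.16). JL is perpendicular to LA, so LA runs at -88.40°; with |LA| = 29.2, A = (16.85, -5.032). ∠LAZ = 131.2° gives AZ at -137.2° from the x-axis; with |AZ| = 28.9, Z = (-4.358, -24.67). ∠AZF = 127.2° gives ZF at 170.0° from the x-axis; with |ZF| = 27.9, F = (-31.83, -19.82). ∠ZFN = 53.6° gives FN at 43.60° from the x-axis; with |FN| = 22.9, N = (-15.25, -4.030). Then |LN| = |N − L| = 42.11.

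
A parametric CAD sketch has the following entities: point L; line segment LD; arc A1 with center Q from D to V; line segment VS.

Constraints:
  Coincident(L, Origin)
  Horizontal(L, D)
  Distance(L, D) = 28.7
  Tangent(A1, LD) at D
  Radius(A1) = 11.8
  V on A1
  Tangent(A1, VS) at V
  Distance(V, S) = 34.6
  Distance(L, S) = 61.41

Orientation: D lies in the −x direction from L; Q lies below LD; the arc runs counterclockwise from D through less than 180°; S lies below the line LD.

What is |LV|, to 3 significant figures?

42.2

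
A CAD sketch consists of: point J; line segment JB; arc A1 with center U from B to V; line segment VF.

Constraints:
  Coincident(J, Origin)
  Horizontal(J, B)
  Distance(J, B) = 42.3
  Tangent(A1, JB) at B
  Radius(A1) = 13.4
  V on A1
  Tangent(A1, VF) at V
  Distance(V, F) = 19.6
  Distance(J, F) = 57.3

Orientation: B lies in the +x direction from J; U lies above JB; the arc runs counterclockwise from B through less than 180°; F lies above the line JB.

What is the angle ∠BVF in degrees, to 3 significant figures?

119°

Checks: |UV| = 13.40 ✓; ∠(UV, VF) = 90.00° ✓; |VF| = 19.60 ✓; |JF| = 57.30 ✓.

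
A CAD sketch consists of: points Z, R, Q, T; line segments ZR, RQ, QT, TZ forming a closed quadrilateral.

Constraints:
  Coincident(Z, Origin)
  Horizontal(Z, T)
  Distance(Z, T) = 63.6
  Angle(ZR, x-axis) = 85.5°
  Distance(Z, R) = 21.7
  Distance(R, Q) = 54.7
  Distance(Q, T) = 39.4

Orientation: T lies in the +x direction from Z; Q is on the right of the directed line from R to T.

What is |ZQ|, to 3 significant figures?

40.0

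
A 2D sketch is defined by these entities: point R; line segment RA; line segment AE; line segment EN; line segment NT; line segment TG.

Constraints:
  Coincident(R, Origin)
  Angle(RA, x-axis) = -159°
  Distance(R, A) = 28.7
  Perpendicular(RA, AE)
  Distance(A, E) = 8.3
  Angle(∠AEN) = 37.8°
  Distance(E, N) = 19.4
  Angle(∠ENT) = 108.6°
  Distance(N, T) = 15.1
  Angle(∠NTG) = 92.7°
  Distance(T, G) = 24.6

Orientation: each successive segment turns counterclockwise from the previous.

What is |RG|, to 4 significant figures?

46.80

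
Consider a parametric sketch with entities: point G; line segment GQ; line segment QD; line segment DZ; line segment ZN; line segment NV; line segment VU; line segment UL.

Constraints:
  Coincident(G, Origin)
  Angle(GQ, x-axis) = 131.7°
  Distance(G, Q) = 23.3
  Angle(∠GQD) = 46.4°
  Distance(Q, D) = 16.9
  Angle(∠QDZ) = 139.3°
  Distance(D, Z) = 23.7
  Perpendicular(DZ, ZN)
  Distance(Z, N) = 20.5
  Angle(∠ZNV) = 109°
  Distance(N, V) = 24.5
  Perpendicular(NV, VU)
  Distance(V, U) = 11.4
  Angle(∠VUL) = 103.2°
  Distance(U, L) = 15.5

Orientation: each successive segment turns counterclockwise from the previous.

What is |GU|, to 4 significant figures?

14.23

G is at the origin; GQ runs at 131.7° with length 23.3, so Q = (-15.50, 17.40). ∠GQD = 46.4° gives QD at -94.70° from the x-axis; with |QD| = 16.9, D = (-16.88, 0.5535). ∠QDZ = 139.3° gives DZ at -54.00° from the x-axis; with |DZ| = 23.7, Z = (-2.954, -18.62). The perpendicularity gives ZN at right angles to DZ, so ZN runs at 36.00°; with |ZN| = 20.5, N = (13.63, -6.571). ∠ZNV = 109.0° gives NV at 107.0° from the x-axis; with |NV| = 24.5, V = (6.468, 16.86). NV is perpendicular to VU, so VU runs at -163.0°; with |VU| = 11.4, U = (-4.434, 13.53). Then |GU| = |U − G| = 14.23.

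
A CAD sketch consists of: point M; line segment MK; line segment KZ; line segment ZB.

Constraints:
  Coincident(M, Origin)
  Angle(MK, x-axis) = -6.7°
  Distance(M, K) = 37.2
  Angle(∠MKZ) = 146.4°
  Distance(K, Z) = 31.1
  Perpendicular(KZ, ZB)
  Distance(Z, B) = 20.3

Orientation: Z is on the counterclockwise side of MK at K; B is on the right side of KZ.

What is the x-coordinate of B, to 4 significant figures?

73.87

∠MKZ = 146.4°, so KZ runs at -6.7° + (180° − 146.4°) = 26.90° from the x-axis; with |KZ| = 31.1, Z = K + 31.1·(cos 26.90°, sin 26.90°) = (64.68, 9.731). KZ is perpendicular to ZB; with |ZB| = 20.3 on the right of KZ, B = Z + 20.3·(0.4524, -0.8918) = (73.87, -8.373). So B.x = 73.87.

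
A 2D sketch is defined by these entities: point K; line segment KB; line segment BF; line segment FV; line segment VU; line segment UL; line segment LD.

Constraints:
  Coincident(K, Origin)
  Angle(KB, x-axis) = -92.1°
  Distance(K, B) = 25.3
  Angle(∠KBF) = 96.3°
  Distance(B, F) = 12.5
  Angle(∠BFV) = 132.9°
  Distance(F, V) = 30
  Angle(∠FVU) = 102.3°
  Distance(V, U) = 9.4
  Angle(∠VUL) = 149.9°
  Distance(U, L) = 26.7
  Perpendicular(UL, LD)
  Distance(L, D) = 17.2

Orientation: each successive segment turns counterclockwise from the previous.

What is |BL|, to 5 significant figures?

41.160

K is at the origin; KB runs at -92.1° with length 25.3, so B = (-0.92709, -25.283). ∠KBF = 96.3° gives BF at -8.4000° from the x-axis; with |BF| = 12.5, F = (11.439, -27.109). ∠BFV = 132.9° gives FV at 38.700° from the x-axis; with |FV| = 30.0, V = (34.852, -8.3518). ∠FVU = 102.3° gives VU at 116.40° from the x-axis; with |VU| = 9.4, U = (30.672, 0.067924). ∠VUL = 149.9° gives UL at 146.50° from the x-axis; with |UL| = 26.7, L = (8.4074, 14.805). Then |BL| = |L − B| = 41.160.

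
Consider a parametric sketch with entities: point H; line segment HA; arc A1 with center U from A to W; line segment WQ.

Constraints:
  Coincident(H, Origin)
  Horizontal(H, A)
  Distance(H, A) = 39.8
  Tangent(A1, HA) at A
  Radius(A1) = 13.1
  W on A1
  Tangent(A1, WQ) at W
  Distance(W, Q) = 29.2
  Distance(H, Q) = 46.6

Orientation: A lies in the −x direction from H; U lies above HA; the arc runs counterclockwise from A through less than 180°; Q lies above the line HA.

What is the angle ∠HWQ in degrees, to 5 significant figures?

105.99°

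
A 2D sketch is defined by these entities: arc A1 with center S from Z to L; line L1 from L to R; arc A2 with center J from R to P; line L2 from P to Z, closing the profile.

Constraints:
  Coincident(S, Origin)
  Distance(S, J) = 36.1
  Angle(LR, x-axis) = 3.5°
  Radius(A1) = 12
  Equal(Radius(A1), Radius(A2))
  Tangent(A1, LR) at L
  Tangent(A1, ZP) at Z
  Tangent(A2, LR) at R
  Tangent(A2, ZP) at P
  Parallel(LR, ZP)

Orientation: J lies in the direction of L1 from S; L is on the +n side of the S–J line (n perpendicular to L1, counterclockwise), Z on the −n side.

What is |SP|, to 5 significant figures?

38.042

Tangency of A1 to both parallel lines with radius 12.0 puts L and Z at S ± 12.0·n: L = (-0.73258, 11.978), Z = (0.73258, -11.978). Equal radii place R and P the same way about J: R = J + 12.0·n = (35.300, 14.181), P = J − 12.0·n = (36.765, -9.7738). Then |SP| = |P − S| = 38.042.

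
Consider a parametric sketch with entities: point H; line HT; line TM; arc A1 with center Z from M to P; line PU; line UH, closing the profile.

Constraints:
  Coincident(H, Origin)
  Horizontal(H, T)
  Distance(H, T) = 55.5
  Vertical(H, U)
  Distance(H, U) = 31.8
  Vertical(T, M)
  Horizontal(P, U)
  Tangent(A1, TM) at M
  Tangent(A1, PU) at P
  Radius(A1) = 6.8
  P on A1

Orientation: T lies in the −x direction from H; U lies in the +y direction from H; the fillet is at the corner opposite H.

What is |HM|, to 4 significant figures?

60.87

The virtual corner opposite H is at (-55.50, 31.80). Since A1 is tangent to TM there, ZM ⟂ TM and since A1 is tangent to PU there, ZP ⟂ PU, with radius 6.8, so the center Z sits 6.8 in from both sides at Z = (-48.70, 25.00). That places the tangent points at M = (-55.50, 25.00) on TM and P = (-48.70, 31.80) on PU. Then |HM| = |M − H| = 60.87.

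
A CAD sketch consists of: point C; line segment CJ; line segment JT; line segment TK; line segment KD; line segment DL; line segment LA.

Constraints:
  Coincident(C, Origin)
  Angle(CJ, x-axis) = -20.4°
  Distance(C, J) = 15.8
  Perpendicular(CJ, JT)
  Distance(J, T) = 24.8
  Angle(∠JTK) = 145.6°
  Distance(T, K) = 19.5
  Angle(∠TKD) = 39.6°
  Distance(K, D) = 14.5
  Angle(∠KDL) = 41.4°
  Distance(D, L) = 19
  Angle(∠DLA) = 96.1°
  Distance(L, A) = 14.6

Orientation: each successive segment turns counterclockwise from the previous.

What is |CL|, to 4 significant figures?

43.12

C is at the origin; CJ runs at -20.4° with length 15.8, so J = (14.81, -5.507). CJ is perpendicular to JT, so JT runs at 69.60°; with |JT| = 24.8, T = (23.45, 17.74). ∠JTK = 145.6° gives TK at 104.0° from the x-axis; with |TK| = 19.5, K = (18.74, 36.66). ∠TKD = 39.6° gives KD at -115.6° from the x-axis; with |KD| = 14.5, D = (12.47, 23.58). ∠KDL = 41.4° gives DL at 23.00° from the x-axis; with |DL| = 19.0, L = (29.96, 31.01). Then |CL| = |L − C| = 43.12.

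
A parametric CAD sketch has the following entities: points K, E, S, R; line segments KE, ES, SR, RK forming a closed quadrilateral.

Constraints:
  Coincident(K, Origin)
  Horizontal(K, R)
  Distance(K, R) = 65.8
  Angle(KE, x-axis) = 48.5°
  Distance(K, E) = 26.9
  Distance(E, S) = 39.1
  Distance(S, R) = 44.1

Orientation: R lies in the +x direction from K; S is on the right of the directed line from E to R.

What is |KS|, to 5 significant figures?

31.406

K is at the origin; KR is horizontal with |KR| = 65.8 and R in +x, so R = (65.8, 0). KE runs at 48.5° with |KE| = 26.9, so E = (17.824, 20.147). S is determined by |ES| = 39.1 and |SR| = 44.1 together: it lies at the intersection of circle(E, 39.1) and circle(R, 44.1). With |ER| = 52.034, the foot of the radical line on ER is 22.020 from E and the perpendicular offset is √(39.1² − 22.020²) = 32.310. Taking the right-of-ER solution: S = (25.617, -18.169).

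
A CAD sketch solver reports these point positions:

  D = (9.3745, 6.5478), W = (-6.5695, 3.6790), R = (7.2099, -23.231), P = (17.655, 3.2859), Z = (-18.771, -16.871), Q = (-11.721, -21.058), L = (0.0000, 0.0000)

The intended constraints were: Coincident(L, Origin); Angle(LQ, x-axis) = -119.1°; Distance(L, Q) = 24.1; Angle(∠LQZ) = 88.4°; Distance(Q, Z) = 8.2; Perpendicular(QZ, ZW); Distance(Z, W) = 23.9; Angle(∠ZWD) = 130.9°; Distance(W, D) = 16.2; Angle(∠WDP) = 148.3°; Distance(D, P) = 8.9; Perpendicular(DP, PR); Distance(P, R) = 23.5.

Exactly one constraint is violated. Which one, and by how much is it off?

Distance(P, R) = 23.5 — off by 5.00.

L = (0.00, 0.00) ✓; LQ at -119.1° ✓; |LQ| = 24.10 ✓; ∠LQZ = 88.39° ✓; |QZ| = 8.200 ✓; ∠(QZ, ZW) = 89.99° ✓; |ZW| = 23.90 ✓; ∠ZWD = 130.9° ✓; |WD| = 16.20 ✓; ∠WDP = 148.3° ✓; |DP| = 8.900 ✓; ∠(DP, PR) = 90.00° ✓; |PR| = 28.50 ✗.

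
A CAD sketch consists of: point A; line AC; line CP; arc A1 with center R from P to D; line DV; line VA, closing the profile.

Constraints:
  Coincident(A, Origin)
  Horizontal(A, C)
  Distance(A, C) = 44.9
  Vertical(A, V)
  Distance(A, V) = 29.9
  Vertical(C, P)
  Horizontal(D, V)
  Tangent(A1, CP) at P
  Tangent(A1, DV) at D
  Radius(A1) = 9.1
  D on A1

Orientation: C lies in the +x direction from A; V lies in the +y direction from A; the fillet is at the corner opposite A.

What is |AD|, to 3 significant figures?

46.6

A is at the origin; A and C share the same y with |AC| = 44.9 and C on the +x side, so C = (44.9, 0.00). A and V share the same x with |AV| = 29.9 and V on the +y side, so V = (0.00, 29.9). The virtual corner opposite A is at (44.9, 29.9). A1 meets CP tangentially, so RP is at right angles to CP and the tangent condition forces RD to be normal to DV, with radius 9.1, so the center R sits 9.1 in from both sides at R = (35.8, 20.8). That places the tangent points at P = (44.9, 20.8) on CP and D = (35.8, 29.9) on DV. Then |AD| = |D − A| = 46.6.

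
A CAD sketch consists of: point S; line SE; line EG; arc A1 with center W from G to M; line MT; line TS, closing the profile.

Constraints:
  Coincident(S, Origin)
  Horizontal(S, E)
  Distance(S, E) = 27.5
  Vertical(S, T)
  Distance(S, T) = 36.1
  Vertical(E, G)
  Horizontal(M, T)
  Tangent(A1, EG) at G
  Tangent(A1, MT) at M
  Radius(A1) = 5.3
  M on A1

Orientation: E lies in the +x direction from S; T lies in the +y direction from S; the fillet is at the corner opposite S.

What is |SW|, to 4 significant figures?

37.97

S is at the origin; SE is horizontal with |SE| = 27.5 and E on the +x side, so E = (27.50, 0.000). S and T share the same x with |ST| = 36.1 and T on the +y side, so T = (0.000, 36.10). The virtual corner opposite S is at (27.50, 36.10). Since A1 is tangent to EG there, WG ⟂ EG and A1 meets MT tangentially, so WM is at right angles to MT, with radius 5.3, so the center W sits 5.3 in from both sides at W = (22.20, 30.80). Then |SW| = |W − S| = 37.97.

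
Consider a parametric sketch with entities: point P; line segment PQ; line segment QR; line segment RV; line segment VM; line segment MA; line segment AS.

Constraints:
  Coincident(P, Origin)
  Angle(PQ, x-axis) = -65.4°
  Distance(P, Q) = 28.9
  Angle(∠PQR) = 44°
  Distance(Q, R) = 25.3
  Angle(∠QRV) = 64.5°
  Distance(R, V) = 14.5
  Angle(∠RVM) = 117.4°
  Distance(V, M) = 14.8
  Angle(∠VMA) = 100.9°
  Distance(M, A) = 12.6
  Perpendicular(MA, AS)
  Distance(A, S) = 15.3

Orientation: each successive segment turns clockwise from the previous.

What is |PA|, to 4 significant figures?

26.94

P is at the origin; PQ runs at -65.4° with length 28.9, so Q = (12.03, -26.28). ∠PQR = 44.0° gives QR at 158.6° from the x-axis; with |QR| = 25.3, R = (-11.53, -17.05). ∠QRV = 64.5° gives RV at 43.10° from the x-axis; with |RV| = 14.5, V = (-0.9378, -7.138). ∠RVM = 117.4° gives VM at -19.50° from the x-axis; with |VM| = 14.8, M = (13.01, -12.08). ∠VMA = 100.9° gives MA at -98.60° from the x-axis; with |MA| = 12.6, A = (11.13, -24.54). Then |PA| = |A − P| = 26.94.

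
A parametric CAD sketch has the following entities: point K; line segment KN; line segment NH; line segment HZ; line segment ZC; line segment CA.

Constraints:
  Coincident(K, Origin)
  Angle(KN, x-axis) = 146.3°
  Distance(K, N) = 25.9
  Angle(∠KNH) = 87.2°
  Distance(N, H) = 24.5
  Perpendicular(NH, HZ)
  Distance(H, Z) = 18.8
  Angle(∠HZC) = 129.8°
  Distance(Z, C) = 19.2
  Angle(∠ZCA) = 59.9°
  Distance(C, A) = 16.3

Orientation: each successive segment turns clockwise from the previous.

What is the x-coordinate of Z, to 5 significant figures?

8.1381

∠KNH = 87.2° gives NH at 53.500° from the x-axis; with |NH| = 24.5, H = (-6.9745, 34.065). The perpendicularity gives HZ at right angles to NH, so HZ runs at -36.500°; with |HZ| = 18.8, Z = (8.1381, 22.882). So Z.x = 8.1381.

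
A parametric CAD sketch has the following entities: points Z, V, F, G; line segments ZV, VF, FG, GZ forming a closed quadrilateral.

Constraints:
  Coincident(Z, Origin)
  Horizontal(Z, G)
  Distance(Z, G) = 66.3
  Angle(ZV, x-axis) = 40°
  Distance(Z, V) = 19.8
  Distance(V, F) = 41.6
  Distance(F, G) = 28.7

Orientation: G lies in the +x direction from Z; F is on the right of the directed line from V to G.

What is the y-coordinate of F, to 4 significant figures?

-17.61

Checks: |VF| = 41.60 ✓; |FG| = 28.70 ✓.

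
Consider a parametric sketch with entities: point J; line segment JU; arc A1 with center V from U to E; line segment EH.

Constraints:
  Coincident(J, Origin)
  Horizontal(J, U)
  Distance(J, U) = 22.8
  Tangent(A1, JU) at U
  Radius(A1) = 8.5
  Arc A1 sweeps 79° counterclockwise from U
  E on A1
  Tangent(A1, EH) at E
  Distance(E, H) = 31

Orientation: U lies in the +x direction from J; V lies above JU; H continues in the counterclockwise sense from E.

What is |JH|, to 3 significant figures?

52.6

J is at the origin; J and U share the same y with |JU| = 22.8 and U on the +x side, so U = (22.8, 0.00). The tangent condition forces VU to be normal to JU, so V = U + (0, 8.5) = (22.8, 8.50). On A1, U sits at bearing -90° from V; a 79° counterclockwise sweep puts E at bearing -11°, so E = V + 8.5·(cos -11°, sin -11°) = (31.1, 6.88). Tangency of A1 to EH means the radius VE is perpendicular to EH, so EH runs along (−sin -11°, cos -11°); with |EH| = 31.0, H = (37.1, 37.3). Then |JH| = |H − J| = 52.6.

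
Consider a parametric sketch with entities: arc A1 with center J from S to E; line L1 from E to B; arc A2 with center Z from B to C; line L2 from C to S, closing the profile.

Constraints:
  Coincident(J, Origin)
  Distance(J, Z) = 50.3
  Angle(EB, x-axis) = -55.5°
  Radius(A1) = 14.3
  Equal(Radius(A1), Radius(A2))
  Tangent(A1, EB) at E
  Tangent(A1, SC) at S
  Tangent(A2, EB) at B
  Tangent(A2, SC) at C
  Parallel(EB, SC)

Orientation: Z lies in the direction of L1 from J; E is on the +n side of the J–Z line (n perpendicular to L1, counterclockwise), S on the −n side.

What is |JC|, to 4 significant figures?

52.29

The slot axis is L1's direction at -55.5°, so u = (cos -55.5°, sin -55.5°) = (0.5664, -0.8241) and n = (−sin -55.5°, cos -55.5°) = (0.8241, 0.5664). J is at the origin and Z lies 50.3 along u from J, so Z = 50.3·u = (28.49, -41.45). Tangency of A1 to both parallel lines with radius 14.3 puts E and S at J ± 14.3·n: E = (11.79, 8.100), S = (-11.79, -8.100). Equal radii place B and C the same way about Z: B = Z + 14.3·n = (40.28, -33.35), C = Z − 14.3·n = (16.71, -49.55). Then |JC| = |C − J| = 52.29.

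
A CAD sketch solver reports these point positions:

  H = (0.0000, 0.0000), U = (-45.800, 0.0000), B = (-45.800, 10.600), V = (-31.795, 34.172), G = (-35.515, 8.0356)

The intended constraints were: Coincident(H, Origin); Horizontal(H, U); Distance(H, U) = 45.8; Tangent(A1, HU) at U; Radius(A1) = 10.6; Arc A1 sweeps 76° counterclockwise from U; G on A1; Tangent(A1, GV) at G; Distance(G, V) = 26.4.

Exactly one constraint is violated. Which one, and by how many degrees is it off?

Tangent(A1, GV) at G — off by 5.90°.

H = (0.00, 0.00) ✓; H.y = 0.00, U.y = 0.00 ✓; |HU| = 45.80 ✓; ∠(BU, UH) = 90.00° ✓; |BU| = 10.60 ✓; bearing(B→G) − bearing(B→U) = 76.00° ✓; |BG| = 10.60 ✓; ∠(BG, GV) = 84.10° ✗; |GV| = 26.40 ✓.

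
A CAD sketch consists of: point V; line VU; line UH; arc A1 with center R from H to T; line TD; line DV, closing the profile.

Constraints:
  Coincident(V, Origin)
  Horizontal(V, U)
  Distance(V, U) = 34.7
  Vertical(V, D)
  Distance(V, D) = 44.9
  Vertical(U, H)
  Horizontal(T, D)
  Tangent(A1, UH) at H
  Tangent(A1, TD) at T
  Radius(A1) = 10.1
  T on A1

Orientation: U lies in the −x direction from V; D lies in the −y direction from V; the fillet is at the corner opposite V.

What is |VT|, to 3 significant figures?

51.2

The virtual corner opposite V is at (-34.7, -44.9). Since A1 is tangent to UH there, RH ⟂ UH and the tangent condition forces RT to be normal to TD, with radius 10.1, so the center R sits 10.1 in from both sides at R = (-24.6, -34.8). That places the tangent points at H = (-34.7, -34.8) on UH and T = (-24.6, -44.9) on TD. Then |VT| = |T − V| = 51.2.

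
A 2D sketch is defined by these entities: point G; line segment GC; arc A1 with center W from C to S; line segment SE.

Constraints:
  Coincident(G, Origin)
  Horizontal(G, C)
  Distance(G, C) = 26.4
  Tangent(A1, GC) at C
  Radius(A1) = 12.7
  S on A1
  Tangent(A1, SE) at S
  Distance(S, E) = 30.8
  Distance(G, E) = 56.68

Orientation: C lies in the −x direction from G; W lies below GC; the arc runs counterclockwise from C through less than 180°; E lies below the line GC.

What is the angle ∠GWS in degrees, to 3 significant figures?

163°

Checks: |WS| = 12.70 ✓; ∠(WS, SE) = 90.00° ✓; |SE| = 30.80 ✓; |GE| = 56.68 ✓.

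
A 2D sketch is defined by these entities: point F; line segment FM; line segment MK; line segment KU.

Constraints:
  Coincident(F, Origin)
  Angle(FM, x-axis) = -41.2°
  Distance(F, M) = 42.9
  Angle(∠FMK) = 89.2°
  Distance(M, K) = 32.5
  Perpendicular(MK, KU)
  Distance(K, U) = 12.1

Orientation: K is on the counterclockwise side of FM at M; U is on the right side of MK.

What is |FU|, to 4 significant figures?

63.58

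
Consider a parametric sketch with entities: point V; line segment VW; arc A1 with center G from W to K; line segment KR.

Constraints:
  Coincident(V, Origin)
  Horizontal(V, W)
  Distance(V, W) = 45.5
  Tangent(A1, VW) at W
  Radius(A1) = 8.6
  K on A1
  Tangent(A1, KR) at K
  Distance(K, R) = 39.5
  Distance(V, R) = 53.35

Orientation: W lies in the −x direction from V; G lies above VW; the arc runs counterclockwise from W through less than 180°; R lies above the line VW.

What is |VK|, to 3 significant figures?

37.7

Checks: |GW| = 8.600 ✓; |GK| = 8.600 ✓; ∠(GK, KR) = 90.00° ✓; |KR| = 39.50 ✓; |VR| = 53.35 ✓.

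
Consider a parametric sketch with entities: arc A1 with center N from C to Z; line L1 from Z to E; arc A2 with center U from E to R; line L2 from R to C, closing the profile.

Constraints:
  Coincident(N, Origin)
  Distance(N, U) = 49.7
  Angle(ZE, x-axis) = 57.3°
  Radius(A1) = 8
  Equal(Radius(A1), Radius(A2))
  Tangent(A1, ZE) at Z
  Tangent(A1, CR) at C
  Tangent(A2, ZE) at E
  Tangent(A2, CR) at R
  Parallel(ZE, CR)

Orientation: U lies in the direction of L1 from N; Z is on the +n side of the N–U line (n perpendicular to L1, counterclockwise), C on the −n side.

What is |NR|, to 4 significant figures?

50.34

The slot axis is L1's direction at 57.3°, so u = (cos 57.3°, sin 57.3°) = (0.5402, 0.8415) and n = (−sin 57.3°, cos 57.3°) = (-0.8415, 0.5402). N is at the origin and U lies 49.7 along u from N, so U = 49.7·u = (26.85, 41.82). Tangency of A1 to both parallel lines with radius 8.0 puts Z and C at N ± 8.0·n: Z = (-6.732, 4.322), C = (6.732, -4.322). Equal radii place E and R the same way about U: E = U + 8.0·n = (20.12, 46.15), R = U − 8.0·n = (33.58, 37.50). Then |NR| = |R − N| = 50.34.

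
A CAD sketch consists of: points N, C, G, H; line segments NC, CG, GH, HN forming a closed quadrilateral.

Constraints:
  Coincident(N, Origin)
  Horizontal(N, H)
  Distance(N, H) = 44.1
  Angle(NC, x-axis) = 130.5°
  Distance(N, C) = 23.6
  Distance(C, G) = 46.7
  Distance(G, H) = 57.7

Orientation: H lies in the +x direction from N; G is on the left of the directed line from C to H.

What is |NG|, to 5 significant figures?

54.088

Checks: |CG| = 46.70 ✓; |GH| = 57.70 ✓.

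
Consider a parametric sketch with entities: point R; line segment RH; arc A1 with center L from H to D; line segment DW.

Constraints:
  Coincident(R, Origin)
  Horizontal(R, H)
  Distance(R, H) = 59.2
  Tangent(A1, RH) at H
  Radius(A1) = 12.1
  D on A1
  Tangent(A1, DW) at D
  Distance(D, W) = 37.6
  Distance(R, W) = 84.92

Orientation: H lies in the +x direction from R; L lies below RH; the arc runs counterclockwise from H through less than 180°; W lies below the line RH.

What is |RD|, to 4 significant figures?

52.17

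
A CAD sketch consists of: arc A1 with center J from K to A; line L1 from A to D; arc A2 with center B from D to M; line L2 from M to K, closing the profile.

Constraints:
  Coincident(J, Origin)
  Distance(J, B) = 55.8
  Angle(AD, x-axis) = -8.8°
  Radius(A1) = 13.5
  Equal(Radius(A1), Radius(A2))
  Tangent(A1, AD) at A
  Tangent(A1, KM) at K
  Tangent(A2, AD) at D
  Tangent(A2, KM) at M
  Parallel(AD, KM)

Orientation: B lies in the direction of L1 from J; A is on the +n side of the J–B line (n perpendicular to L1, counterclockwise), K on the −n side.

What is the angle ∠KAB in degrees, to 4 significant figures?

76.40°

The slot axis is L1's direction at -8.8°, so u = (cos -8.8°, sin -8.8°) = (0.9882, -0.1530) and n = (−sin -8.8°, cos -8.8°) = (0.1530, 0.9882). J is at the origin and B lies 55.8 along u from J, so B = 55.8·u = (55.14, -8.537). Tangency of A1 to both parallel lines with radius 13.5 puts A and K at J ± 13.5·n: A = (2.065, 13.34), K = (-2.065, -13.34). Then cos ∠KAB = AK·AB / (|AK||AB|), giving 76.40°.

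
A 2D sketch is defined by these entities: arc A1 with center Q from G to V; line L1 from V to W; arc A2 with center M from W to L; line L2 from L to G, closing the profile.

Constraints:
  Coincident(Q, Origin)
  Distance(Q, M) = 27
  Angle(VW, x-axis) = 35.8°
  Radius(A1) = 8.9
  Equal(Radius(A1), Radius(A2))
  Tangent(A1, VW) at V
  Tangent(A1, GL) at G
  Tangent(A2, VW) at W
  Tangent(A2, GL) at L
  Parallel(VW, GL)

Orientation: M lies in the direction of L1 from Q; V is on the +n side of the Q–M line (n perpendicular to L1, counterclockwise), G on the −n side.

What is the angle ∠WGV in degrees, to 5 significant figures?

56.605°

The slot axis is L1's direction at 35.8°, so u = (cos 35.8°, sin 35.8°) = (0.81106, 0.58496) and n = (−sin 35.8°, cos 35.8°) = (-0.58496, 0.81106). Q is at the origin and M lies 27.0 along u from Q, so M = 27.0·u = (21.899, 15.794). Tangency of A1 to both parallel lines with radius 8.9 puts V and G at Q ± 8.9·n: V = (-5.2061, 7.2185), G = (5.2061, -7.2185). Equal radii place W and L the same way about M: W = M + 8.9·n = (16.693, 23.012), L = M − 8.9·n = (27.105, 8.5754). Then cos ∠WGV = GW·GV / (|GW||GV|), giving 56.605°.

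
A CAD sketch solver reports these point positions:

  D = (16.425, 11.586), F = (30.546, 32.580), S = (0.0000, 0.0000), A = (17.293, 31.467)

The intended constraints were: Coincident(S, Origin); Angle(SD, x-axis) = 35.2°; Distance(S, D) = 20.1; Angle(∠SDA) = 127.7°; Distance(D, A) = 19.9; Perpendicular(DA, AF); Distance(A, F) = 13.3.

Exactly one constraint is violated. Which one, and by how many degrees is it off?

Perpendicular(DA, AF) — off by 7.30°.

S = (0.00, 0.00) ✓; SD at 35.20° ✓; |SD| = 20.10 ✓; ∠SDA = 127.7° ✓; |DA| = 19.90 ✓; ∠(DA, AF) = 82.70° ✗; |AF| = 13.30 ✓.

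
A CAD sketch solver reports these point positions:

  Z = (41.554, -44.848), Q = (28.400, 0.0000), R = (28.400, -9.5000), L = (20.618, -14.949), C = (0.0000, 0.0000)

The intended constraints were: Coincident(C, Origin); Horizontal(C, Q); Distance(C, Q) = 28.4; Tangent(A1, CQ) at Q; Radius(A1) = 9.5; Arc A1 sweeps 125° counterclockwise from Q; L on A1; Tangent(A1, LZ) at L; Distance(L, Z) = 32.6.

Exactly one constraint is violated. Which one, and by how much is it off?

Distance(L, Z) = 32.6 — off by 3.90.

C = (0.00, 0.00) ✓; C.y = 0.00, Q.y = 0.00 ✓; |CQ| = 28.40 ✓; ∠(RQ, QC) = 90.00° ✓; |RQ| = 9.500 ✓; bearing(R→L) − bearing(R→Q) = 125.0° ✓; |RL| = 9.500 ✓; ∠(RL, LZ) = 90.00° ✓; |LZ| = 36.50 ✗.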